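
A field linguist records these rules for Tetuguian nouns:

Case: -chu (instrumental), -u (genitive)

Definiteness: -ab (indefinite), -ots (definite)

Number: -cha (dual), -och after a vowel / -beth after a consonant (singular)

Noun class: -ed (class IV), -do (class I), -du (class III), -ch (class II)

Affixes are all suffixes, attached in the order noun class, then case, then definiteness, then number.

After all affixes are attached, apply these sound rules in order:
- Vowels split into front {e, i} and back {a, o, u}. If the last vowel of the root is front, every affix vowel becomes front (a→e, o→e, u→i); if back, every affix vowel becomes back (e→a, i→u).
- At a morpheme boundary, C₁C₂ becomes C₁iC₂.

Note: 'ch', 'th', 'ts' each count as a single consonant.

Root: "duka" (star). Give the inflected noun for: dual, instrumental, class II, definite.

dukachichuotsicha

Attach noun class class II -ch → dukach.
Attach case instrumental -chu → dukachchu.
Attach definiteness definite -ots → dukachchuots.
Attach number dual -cha → dukachchuotscha.
Vowel harmony: no change.
Apply epenthesis: dukachchuotscha → dukachichuotsicha.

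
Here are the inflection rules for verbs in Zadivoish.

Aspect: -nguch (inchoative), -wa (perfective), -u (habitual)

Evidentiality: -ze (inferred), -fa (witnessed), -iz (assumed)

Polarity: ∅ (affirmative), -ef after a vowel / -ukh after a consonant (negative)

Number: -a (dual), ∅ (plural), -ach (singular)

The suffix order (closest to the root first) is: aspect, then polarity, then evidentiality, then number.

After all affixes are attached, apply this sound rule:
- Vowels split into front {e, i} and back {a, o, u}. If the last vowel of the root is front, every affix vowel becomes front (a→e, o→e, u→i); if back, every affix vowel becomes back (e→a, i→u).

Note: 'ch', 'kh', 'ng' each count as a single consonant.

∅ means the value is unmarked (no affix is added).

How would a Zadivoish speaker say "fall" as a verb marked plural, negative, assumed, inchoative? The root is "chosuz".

Attach aspect inchoative -nguch → chosuznguch.
Attach polarity negative -ukh (after consonant 'ch') → chosuznguchukh.
Attach evidentiality assumed -iz → chosuznguchukhiz.
number = plural: zero marking, form stays chosuznguchukhiz.
Apply vowel harmony: chosuznguchukhiz → chosuznguchukhuz.

chosuznguchukhuz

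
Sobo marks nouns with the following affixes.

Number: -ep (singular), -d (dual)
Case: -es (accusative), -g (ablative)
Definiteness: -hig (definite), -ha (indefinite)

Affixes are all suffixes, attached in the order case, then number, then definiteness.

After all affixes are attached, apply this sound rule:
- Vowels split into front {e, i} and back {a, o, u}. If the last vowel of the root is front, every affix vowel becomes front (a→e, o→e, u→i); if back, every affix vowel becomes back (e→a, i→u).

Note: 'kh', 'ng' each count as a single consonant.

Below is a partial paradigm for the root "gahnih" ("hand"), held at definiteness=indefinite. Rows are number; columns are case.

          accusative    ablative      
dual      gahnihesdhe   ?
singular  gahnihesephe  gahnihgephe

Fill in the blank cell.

Attach case ablative -g → gahnihg.
Attach number dual -d → gahnihgd.
Attach definiteness indefinite -ha → gahnihgdha.
Apply vowel harmony: gahnihgdha → gahnihgdhe.

gahnihgdhe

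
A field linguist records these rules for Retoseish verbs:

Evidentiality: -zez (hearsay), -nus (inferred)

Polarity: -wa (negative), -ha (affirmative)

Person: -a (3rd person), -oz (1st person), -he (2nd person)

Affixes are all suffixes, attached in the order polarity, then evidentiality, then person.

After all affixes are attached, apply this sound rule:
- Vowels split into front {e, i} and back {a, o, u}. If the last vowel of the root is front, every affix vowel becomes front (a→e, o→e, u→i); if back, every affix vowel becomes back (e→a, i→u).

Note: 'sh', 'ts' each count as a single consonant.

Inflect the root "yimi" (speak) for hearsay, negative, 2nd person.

Attach polarity negative -wa → yimiwa.
Attach evidentiality hearsay -zez → yimiwazez.
Attach person 2nd person -he → yimiwazezhe.
Apply vowel harmony: yimiwazezhe → yimiwezezhe.

yimiwezezhe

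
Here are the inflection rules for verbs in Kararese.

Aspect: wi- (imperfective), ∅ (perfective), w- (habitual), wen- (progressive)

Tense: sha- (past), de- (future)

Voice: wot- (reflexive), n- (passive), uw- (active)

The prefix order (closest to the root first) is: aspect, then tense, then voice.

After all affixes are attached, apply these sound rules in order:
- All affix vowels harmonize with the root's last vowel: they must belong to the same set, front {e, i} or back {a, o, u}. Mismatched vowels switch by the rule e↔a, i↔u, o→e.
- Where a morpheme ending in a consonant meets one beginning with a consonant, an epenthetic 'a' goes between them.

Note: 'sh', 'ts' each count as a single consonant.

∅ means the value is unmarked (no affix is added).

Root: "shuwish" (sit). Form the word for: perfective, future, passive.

aspect = perfective: zero marking, form stays shuwish.
Attach tense future de- → deshuwish.
Attach voice passive n- → ndeshuwish.
Vowel harmony: no change.
Apply epenthesis: ndeshuwish → nadeshuwish.

nadeshuwish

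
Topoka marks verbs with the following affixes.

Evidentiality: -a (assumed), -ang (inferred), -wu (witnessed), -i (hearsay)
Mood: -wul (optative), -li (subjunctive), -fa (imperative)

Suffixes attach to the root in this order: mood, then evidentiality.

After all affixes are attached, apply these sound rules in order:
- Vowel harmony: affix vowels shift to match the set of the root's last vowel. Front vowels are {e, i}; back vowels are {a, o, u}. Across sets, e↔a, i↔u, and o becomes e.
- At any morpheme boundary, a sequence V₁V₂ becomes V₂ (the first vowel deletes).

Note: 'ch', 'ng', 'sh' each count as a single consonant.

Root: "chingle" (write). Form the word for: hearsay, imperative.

Attach mood imperative -fa → chinglefa.
Attach evidentiality hearsay -i → chinglefai.
Apply vowel harmony: chinglefai → chinglefei.
Apply vowel deletion: chinglefei → chinglefi.

chinglefi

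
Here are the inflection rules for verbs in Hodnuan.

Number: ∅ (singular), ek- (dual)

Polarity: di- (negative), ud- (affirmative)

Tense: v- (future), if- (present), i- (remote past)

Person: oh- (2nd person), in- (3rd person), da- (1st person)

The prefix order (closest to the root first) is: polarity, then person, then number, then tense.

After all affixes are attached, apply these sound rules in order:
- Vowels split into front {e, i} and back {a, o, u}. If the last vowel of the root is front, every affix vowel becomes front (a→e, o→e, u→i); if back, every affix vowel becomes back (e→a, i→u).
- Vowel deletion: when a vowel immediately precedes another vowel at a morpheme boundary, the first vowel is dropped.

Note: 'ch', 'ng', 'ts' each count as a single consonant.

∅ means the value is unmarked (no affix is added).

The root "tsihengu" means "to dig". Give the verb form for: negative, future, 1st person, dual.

Attach polarity negative di- → ditsihengu.
Attach person 1st person da- → daditsihengu.
Attach number dual ek- → ekdaditsihengu.
Attach tense future v- → vekdaditsihengu.
Apply vowel harmony: vekdaditsihengu → vakdadutsihengu.
Vowel deletion: no change.

vakdadutsihengu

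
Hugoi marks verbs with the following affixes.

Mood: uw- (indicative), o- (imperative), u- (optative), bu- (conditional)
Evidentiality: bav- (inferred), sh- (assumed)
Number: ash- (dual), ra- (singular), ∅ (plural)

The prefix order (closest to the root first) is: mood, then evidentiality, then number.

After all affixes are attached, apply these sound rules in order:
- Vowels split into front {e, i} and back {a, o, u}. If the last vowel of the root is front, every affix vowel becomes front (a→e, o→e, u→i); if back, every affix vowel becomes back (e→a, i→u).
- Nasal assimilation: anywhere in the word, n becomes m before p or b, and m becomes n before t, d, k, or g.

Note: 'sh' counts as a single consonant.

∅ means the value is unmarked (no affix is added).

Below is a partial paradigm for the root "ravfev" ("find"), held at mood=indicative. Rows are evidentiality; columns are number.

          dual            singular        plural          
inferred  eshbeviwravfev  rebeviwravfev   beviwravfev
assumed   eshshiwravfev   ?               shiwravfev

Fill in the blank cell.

Attach mood indicative uw- → uwravfev.
Attach evidentiality assumed sh- → shuwravfev.
Attach number singular ra- → rashuwravfev.
Apply vowel harmony: rashuwravfev → reshiwravfev.
Nasal assimilation: no change.

reshiwravfev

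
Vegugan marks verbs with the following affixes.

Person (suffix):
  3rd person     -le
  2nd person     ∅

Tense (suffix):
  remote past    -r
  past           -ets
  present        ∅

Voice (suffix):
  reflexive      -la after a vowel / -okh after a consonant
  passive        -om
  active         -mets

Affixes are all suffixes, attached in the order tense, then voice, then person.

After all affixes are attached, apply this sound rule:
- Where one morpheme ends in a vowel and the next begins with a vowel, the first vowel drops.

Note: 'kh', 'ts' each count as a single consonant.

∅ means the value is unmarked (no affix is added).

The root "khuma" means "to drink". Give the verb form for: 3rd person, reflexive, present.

tense = present: zero marking, form stays khuma.
Attach voice reflexive -la (after vowel 'a') → khumala.
Attach person 3rd person -le → khumalale.
Vowel deletion: no change.

khumalale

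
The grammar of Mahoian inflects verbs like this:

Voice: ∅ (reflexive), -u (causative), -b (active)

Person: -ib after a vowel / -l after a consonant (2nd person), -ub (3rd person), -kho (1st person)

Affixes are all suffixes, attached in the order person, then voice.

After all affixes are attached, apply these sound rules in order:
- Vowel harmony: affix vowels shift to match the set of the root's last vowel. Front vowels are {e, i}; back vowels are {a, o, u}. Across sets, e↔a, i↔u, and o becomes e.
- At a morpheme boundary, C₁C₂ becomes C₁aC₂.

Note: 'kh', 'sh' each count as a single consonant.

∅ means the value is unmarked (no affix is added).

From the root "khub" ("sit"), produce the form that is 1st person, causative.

khubakhou

Attach person 1st person -kho → khubkho.
Attach voice causative -u → khubkhou.
Vowel harmony: no change.
Apply epenthesis: khubkhou → khubakhou.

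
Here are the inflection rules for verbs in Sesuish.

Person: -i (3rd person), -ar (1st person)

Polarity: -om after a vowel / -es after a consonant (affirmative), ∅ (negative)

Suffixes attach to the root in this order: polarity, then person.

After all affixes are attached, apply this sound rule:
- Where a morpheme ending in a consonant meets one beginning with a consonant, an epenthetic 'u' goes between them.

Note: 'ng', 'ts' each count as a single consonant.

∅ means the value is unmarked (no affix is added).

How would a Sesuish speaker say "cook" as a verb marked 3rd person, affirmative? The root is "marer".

mareresi

Attach polarity affirmative -es (after consonant 'r') → mareres.
Attach person 3rd person -i → mareresi.
Epenthesis: no change.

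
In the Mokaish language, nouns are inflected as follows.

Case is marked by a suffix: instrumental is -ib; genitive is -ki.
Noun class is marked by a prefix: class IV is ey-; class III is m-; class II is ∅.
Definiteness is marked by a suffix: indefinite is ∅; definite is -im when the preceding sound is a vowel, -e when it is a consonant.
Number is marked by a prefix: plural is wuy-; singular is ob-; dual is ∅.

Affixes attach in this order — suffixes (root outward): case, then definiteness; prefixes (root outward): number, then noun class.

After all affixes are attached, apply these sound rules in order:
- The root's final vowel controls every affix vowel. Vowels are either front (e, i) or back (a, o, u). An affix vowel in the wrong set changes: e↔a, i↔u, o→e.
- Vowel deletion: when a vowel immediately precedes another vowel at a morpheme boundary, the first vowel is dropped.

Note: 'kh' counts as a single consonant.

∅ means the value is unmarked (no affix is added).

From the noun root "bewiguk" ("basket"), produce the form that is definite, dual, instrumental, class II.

Attach case instrumental -ib → bewigukib.
number = dual: zero marking, form stays bewigukib.
Attach definiteness definite -e (after consonant 'b') → bewigukibe.
noun class = class II: zero marking, form stays bewigukibe.
Apply vowel harmony: bewigukibe → bewigukuba.
Vowel deletion: no change.

bewigukuba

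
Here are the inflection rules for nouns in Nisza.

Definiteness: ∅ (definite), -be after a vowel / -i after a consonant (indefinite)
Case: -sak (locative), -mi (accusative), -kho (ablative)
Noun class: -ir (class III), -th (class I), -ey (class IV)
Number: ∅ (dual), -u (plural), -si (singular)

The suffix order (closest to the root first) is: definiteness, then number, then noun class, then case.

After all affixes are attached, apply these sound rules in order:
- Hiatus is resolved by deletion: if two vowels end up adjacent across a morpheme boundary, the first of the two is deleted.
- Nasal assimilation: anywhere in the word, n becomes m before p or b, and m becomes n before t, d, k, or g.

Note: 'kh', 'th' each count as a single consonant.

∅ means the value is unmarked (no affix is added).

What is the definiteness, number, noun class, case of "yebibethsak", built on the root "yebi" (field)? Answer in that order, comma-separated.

indefinite, dual, class I, locative

Segment: yebi-be-th-sak.
definiteness: -be/i → indefinite.
number: ∅ → dual.
noun class: -th → class I.
case: -sak → locative.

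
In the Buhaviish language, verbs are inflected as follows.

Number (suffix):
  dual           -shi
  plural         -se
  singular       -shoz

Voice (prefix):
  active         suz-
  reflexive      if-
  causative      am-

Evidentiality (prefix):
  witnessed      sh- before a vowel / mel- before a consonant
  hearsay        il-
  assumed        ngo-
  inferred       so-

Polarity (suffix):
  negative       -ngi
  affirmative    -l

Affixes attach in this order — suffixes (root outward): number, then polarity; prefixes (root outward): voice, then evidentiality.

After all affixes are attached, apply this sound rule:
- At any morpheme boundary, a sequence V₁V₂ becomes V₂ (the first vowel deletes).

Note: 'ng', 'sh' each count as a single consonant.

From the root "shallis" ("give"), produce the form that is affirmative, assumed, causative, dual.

ngamshallisshil

Attach voice causative am- → amshallis.
Attach number dual -shi → amshallisshi.
Attach polarity affirmative -l → amshallisshil.
Attach evidentiality assumed ngo- → ngoamshallisshil.
Apply vowel deletion: ngoamshallisshil → ngamshallisshil.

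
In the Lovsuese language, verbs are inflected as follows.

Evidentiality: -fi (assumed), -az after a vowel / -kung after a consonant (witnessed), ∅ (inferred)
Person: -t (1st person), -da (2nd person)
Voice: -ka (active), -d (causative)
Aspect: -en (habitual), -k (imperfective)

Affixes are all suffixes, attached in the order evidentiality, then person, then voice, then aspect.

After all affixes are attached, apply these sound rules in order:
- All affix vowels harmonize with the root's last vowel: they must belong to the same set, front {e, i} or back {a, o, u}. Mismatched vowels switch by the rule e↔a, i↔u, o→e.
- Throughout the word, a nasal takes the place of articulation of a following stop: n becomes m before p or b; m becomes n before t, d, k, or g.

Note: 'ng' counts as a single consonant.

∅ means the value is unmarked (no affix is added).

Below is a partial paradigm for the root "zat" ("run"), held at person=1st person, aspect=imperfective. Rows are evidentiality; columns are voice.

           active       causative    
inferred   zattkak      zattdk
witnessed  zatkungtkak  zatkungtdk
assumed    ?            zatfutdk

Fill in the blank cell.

Attach evidentiality assumed -fi → zatfi.
Attach person 1st person -t → zatfit.
Attach voice active -ka → zatfitka.
Attach aspect imperfective -k → zatfitkak.
Apply vowel harmony: zatfitkak → zatfutkak.
Nasal assimilation: no change.

zatfutkak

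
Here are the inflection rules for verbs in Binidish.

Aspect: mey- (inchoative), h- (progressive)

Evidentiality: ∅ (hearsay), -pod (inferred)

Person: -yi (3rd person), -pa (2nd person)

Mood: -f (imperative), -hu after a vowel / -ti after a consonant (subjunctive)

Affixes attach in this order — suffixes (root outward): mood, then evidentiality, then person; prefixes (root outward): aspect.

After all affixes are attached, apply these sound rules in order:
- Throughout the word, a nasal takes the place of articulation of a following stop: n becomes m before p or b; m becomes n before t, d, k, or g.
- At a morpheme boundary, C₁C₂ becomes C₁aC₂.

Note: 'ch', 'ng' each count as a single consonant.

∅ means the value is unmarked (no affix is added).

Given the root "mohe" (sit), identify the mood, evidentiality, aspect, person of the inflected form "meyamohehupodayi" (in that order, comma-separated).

Segment: mey-mohe-hu-pod-yi.
mood: -hu/ti → subjunctive.
evidentiality: -pod → inferred.
aspect: mey- → inchoative.
person: -yi → 3rd person.

subjunctive, inferred, inchoative, 3rd person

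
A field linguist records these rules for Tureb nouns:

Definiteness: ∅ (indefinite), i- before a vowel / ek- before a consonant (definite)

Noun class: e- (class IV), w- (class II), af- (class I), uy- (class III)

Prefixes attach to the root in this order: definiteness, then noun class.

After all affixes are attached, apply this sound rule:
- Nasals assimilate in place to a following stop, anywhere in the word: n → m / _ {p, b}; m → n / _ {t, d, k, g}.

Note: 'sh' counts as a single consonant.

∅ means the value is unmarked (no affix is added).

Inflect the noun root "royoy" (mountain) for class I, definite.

Attach definiteness definite ek- (before consonant 'r') → ekroyoy.
Attach noun class class I af- → afekroyoy.
Nasal assimilation: no change.

afekroyoy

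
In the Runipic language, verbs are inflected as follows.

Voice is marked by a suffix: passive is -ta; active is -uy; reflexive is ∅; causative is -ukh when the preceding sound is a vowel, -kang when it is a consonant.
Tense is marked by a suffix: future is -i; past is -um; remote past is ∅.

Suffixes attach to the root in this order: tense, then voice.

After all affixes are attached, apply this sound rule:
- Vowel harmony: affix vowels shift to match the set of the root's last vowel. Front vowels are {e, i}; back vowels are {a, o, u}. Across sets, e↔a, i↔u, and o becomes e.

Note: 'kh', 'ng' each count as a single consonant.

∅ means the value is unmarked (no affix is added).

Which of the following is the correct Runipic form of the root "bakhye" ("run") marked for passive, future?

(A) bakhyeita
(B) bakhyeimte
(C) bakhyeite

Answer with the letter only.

C

Attach tense future -i → bakhyei.
Attach voice passive -ta → bakhyeita.
Apply vowel harmony: bakhyeita → bakhyeite.
So the correct form is bakhyeite, option (C).
(A) bakhyeita is wrong: it fails to apply the sound rule(s).
(B) bakhyeimte is wrong: it uses past instead of future for tense.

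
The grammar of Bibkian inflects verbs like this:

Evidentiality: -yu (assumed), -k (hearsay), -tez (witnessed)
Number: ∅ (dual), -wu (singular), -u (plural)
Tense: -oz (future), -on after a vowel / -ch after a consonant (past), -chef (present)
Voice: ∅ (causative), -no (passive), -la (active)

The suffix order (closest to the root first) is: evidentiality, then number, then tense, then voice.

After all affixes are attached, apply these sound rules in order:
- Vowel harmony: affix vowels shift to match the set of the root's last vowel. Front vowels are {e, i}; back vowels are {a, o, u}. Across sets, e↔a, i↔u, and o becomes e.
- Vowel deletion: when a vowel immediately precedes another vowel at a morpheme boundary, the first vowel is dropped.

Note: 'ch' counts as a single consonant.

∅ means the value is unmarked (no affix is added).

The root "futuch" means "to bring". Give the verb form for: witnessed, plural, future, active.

futuchtazozla

Attach evidentiality witnessed -tez → futuchtez.
Attach number plural -u → futuchtezu.
Attach tense future -oz → futuchtezuoz.
Attach voice active -la → futuchtezuozla.
Apply vowel harmony: futuchtezuozla → futuchtazuozla.
Apply vowel deletion: futuchtazuozla → futuchtazozla.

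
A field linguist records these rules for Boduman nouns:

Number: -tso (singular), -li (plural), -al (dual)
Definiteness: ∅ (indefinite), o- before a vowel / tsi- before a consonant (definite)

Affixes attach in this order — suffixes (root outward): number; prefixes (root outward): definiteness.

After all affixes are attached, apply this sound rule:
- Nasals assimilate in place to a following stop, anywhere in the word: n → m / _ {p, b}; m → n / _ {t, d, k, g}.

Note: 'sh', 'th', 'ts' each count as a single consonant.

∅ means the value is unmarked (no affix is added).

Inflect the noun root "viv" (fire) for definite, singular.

tsivivtso

Attach number singular -tso → vivtso.
Attach definiteness definite tsi- (before consonant 'v') → tsivivtso.
Nasal assimilation: no change.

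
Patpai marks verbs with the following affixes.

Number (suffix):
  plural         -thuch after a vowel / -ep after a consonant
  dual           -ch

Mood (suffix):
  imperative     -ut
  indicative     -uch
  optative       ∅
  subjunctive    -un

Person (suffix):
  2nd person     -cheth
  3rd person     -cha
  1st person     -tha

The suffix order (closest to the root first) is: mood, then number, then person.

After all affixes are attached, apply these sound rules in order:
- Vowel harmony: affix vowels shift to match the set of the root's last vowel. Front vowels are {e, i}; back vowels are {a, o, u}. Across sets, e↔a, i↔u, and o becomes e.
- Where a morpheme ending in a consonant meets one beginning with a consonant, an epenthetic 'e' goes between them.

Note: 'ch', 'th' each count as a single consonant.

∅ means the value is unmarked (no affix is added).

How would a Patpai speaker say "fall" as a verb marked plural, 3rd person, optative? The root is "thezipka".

thezipkathuchecha

mood = optative: zero marking, form stays thezipka.
Attach number plural -thuch (after vowel 'a') → thezipkathuch.
Attach person 3rd person -cha → thezipkathuchcha.
Vowel harmony: no change.
Apply epenthesis: thezipkathuchcha → thezipkathuchecha.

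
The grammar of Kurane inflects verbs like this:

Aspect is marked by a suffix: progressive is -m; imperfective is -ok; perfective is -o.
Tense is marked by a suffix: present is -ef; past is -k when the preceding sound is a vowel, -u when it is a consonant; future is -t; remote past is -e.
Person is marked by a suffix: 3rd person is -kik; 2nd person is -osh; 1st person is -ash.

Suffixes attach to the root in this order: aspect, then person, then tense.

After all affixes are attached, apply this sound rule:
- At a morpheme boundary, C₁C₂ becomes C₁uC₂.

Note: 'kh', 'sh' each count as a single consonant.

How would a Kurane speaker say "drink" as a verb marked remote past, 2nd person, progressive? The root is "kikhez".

Attach aspect progressive -m → kikhezm.
Attach person 2nd person -osh → kikhezmosh.
Attach tense remote past -e → kikhezmoshe.
Apply epenthesis: kikhezmoshe → kikhezumoshe.

kikhezumoshe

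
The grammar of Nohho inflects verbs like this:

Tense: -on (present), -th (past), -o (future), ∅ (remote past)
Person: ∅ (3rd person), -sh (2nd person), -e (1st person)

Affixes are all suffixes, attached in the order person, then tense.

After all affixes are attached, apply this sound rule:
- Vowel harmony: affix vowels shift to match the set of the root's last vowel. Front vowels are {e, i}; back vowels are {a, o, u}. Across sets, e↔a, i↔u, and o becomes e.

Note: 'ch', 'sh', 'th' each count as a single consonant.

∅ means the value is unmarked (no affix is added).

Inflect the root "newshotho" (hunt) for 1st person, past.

Attach person 1st person -e → newshothoe.
Attach tense past -th → newshothoeth.
Apply vowel harmony: newshothoeth → newshothoath.

newshothoath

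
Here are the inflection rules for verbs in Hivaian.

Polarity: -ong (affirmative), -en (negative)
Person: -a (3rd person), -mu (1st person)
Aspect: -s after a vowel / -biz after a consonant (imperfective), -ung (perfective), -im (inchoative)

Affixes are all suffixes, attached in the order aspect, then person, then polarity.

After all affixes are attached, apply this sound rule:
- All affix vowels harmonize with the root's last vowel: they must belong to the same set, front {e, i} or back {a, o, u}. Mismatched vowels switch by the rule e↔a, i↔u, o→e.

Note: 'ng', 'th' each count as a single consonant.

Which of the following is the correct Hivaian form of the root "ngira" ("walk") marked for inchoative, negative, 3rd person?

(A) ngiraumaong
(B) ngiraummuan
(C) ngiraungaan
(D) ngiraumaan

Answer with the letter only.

D

Attach aspect inchoative -im → ngiraim.
Attach person 3rd person -a → ngiraima.
Attach polarity negative -en → ngiraimaen.
Apply vowel harmony: ngiraimaen → ngiraumaan.
So the correct form is ngiraumaan, option (D).
(B) ngiraummuan is wrong: it uses 1st person instead of 3rd person for person.
(A) ngiraumaong is wrong: it uses affirmative instead of negative for polarity.
(C) ngiraungaan is wrong: it uses perfective instead of inchoative for aspect.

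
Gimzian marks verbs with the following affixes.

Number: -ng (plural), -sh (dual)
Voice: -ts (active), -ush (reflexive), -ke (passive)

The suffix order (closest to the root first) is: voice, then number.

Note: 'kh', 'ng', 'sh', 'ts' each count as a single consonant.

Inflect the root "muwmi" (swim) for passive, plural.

muwmikeng

Attach voice passive -ke → muwmike.
Attach number plural -ng → muwmikeng.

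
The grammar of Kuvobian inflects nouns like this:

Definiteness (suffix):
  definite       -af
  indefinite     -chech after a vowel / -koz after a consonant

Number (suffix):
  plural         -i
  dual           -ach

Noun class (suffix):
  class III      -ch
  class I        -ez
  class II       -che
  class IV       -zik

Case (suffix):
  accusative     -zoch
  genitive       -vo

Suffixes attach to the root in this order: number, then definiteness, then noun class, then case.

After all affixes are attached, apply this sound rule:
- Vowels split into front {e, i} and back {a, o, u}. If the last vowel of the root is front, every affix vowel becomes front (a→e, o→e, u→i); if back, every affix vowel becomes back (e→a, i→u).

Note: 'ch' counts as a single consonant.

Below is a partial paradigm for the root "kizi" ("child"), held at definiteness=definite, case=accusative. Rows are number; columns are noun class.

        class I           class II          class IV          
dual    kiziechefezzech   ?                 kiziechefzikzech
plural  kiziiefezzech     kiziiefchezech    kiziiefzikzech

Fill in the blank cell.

Attach number dual -ach → kiziach.
Attach definiteness definite -af → kiziachaf.
Attach noun class class II -che → kiziachafche.
Attach case accusative -zoch → kiziachafchezoch.
Apply vowel harmony: kiziachafchezoch → kiziechefchezech.

kiziechefchezech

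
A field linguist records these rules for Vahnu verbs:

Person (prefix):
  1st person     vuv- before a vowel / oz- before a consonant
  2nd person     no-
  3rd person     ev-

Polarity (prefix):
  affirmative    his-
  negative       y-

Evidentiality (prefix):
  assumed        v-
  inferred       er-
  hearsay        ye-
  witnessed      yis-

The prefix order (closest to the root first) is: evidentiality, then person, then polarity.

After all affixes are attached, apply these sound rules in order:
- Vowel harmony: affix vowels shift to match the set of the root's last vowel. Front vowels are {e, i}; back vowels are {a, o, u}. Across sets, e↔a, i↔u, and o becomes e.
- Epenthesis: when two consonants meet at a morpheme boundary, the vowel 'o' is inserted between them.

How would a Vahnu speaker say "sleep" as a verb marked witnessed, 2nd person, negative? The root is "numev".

Attach evidentiality witnessed yis- → yisnumev.
Attach person 2nd person no- → noyisnumev.
Attach polarity negative y- → ynoyisnumev.
Apply vowel harmony: ynoyisnumev → yneyisnumev.
Apply epenthesis: yneyisnumev → yoneyisonumev.

yoneyisonumev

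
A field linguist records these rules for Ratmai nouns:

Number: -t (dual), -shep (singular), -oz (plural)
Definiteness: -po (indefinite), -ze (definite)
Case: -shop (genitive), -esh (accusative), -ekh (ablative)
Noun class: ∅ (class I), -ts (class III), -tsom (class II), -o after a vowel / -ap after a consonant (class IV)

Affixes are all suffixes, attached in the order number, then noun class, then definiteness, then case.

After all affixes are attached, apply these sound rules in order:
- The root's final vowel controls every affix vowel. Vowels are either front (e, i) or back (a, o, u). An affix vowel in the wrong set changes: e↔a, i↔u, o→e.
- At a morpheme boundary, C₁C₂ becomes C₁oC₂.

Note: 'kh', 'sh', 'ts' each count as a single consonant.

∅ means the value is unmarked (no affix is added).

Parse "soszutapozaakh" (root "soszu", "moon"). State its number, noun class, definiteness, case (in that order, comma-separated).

Segment: soszu-t-ap-ze-ekh.
number: -t → dual.
noun class: -o/ap → class IV.
definiteness: -ze → definite.
case: -ekh → ablative.

dual, class IV, definite, ablative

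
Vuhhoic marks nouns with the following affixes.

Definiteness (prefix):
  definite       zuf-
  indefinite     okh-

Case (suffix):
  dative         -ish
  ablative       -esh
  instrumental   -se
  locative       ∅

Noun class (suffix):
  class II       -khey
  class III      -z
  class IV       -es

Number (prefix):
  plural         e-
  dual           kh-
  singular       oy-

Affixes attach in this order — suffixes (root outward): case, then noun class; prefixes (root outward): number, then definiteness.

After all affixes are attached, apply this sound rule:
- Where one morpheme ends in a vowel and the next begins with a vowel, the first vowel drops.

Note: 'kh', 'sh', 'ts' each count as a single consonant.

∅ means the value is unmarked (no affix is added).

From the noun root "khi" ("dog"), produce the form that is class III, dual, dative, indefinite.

Attach case dative -ish → khiish.
Attach noun class class III -z → khiishz.
Attach number dual kh- → khkhiishz.
Attach definiteness indefinite okh- → okhkhkhiishz.
Apply vowel deletion: okhkhkhiishz → okhkhkhishz.

okhkhkhishz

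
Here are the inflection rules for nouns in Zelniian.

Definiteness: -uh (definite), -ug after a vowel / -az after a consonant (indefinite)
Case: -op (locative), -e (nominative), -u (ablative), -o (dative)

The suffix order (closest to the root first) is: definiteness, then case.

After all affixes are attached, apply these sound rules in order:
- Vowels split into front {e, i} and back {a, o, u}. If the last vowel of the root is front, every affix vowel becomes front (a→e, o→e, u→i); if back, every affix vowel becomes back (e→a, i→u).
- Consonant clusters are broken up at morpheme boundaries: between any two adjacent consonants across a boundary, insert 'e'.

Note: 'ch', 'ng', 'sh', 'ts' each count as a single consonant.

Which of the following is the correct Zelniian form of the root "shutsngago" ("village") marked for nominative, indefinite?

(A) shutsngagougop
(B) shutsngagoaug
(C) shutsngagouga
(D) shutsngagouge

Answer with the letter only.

Attach definiteness indefinite -ug (after vowel 'o') → shutsngagoug.
Attach case nominative -e → shutsngagouge.
Apply vowel harmony: shutsngagouge → shutsngagouga.
Epenthesis: no change.
So the correct form is shutsngagouga, option (C).
(D) shutsngagouge is wrong: it fails to apply the sound rule(s).
(B) shutsngagoaug is wrong: it has the affixes in the wrong order.
(A) shutsngagougop is wrong: it uses locative instead of nominative for case.

C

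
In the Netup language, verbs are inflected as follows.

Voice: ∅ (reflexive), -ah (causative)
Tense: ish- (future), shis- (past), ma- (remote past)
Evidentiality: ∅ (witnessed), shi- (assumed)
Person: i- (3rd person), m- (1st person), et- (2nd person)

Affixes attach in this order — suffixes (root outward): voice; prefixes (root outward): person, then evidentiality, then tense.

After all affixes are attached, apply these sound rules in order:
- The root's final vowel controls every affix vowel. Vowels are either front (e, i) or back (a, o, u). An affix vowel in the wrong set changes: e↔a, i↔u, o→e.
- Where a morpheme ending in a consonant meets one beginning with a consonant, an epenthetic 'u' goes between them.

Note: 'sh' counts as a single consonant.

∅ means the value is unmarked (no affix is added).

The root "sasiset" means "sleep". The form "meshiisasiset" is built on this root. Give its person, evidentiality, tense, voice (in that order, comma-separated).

Segment: ma-shi-i-sasiset.
person: i- → 3rd person.
evidentiality: shi- → assumed.
tense: ma- → remote past.
voice: ∅ → reflexive.

3rd person, assumed, remote past, reflexive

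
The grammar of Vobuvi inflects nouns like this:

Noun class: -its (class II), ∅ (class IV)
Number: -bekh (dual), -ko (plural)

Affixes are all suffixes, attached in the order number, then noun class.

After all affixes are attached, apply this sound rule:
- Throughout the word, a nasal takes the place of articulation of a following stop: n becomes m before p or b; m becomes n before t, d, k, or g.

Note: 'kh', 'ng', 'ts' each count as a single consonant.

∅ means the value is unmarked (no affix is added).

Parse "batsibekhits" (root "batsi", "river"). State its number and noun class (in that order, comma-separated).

dual, class II

Segment: batsi-bekh-its.
number: -bekh → dual.
noun class: -its → class II.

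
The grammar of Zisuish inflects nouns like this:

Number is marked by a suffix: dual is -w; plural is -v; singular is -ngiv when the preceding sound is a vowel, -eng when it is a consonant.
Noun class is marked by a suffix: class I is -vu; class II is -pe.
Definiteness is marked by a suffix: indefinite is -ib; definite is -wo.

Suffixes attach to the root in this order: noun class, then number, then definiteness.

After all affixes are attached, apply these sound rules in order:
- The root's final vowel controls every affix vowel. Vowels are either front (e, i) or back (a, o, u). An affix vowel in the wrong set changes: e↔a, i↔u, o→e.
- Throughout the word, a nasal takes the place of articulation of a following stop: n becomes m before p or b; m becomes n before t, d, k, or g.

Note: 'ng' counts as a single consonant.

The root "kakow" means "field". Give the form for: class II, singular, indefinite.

kakowpanguvub

Attach noun class class II -pe → kakowpe.
Attach number singular -ngiv (after vowel 'e') → kakowpengiv.
Attach definiteness indefinite -ib → kakowpengivib.
Apply vowel harmony: kakowpengivib → kakowpanguvub.
Nasal assimilation: no change.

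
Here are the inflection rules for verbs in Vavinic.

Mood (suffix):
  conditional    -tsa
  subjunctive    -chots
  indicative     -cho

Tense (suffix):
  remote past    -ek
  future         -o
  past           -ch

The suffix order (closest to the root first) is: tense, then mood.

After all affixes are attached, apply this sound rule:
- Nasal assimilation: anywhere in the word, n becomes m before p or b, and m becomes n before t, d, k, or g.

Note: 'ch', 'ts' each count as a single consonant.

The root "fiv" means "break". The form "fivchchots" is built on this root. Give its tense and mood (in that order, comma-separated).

Segment: fiv-ch-chots.
tense: -ch → past.
mood: -chots → subjunctive.

past, subjunctive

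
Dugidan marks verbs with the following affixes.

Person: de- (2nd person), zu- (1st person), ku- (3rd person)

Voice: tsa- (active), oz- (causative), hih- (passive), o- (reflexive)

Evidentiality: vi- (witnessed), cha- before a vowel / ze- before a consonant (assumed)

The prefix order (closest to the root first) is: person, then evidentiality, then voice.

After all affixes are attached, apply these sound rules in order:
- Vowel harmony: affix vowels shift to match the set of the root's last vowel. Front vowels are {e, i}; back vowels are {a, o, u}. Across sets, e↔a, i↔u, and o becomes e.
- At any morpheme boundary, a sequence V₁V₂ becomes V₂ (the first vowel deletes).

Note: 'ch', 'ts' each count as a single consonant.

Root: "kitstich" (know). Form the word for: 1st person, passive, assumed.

hihzezikitstich

Attach person 1st person zu- → zukitstich.
Attach evidentiality assumed ze- (before consonant 'z') → zezukitstich.
Attach voice passive hih- → hihzezukitstich.
Apply vowel harmony: hihzezukitstich → hihzezikitstich.
Vowel deletion: no change.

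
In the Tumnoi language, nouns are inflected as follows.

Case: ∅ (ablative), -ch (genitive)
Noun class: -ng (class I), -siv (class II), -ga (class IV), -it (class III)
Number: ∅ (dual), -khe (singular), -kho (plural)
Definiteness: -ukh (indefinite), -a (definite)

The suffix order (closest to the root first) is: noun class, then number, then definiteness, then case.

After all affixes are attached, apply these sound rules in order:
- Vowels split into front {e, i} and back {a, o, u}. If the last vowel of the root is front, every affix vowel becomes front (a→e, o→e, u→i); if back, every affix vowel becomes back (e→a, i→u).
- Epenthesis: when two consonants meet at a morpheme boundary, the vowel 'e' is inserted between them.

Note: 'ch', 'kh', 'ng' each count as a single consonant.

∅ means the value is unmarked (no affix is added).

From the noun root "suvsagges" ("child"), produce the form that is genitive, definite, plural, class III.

Attach noun class class III -it → suvsaggesit.
Attach number plural -kho → suvsaggesitkho.
Attach definiteness definite -a → suvsaggesitkhoa.
Attach case genitive -ch → suvsaggesitkhoach.
Apply vowel harmony: suvsaggesitkhoach → suvsaggesitkheech.
Apply epenthesis: suvsaggesitkheech → suvsaggesitekheech.

suvsaggesitekheech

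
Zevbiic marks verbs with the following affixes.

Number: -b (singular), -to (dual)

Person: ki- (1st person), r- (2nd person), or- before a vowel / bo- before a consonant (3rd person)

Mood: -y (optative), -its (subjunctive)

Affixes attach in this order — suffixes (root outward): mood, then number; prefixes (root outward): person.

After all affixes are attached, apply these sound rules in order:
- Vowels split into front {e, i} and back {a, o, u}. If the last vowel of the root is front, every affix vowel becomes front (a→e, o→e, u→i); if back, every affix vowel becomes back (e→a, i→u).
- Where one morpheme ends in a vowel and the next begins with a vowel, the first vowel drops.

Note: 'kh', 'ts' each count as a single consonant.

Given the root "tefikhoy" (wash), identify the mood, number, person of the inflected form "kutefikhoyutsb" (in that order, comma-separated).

subjunctive, singular, 1st person

Segment: ki-tefikhoy-its-b.
mood: -its → subjunctive.
number: -b → singular.
person: ki- → 1st person.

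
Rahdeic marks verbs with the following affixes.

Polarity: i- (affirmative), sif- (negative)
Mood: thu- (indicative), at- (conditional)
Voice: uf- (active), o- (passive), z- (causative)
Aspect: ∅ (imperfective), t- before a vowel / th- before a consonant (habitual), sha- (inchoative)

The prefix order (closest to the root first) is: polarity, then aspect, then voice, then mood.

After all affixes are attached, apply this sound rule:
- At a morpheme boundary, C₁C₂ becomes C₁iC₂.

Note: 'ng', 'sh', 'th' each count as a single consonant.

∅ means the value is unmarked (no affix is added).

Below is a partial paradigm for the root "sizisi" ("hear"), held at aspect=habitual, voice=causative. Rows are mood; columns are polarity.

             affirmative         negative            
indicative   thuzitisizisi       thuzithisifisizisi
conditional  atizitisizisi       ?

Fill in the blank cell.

Attach polarity negative sif- → sifsizisi.
Attach aspect habitual th- (before consonant 's') → thsifsizisi.
Attach voice causative z- → zthsifsizisi.
Attach mood conditional at- → atzthsifsizisi.
Apply epenthesis: atzthsifsizisi → atizithisifisizisi.

atizithisifisizisi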